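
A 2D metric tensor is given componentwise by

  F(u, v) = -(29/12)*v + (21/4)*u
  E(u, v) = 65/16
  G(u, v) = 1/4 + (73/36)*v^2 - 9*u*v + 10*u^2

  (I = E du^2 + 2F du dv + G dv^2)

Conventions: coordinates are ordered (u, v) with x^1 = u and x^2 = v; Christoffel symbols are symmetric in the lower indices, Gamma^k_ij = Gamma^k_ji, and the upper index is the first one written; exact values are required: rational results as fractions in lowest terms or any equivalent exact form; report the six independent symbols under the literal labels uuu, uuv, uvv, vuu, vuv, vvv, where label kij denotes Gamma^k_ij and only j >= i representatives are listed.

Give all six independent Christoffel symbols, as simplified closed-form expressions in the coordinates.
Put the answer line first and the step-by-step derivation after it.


Answer: Gamma_uuu = (-15876*u + 7308*v)/(7524*u^2 - 6444*u*v + 1381*v^2 + 585), Gamma_uuv = (-30240*u^2 + 27528*u*v - 6264*v^2)/(7524*u^2 - 6444*u*v + 1381*v^2 + 585), Gamma_uvv = (-57600*u^3 + 77760*u^2*v - 312*u^2 - 35008*u*v^2 + 132*u*v - 1440*u + 5256*v^3 + 648*v - 348)/(7524*u^2 - 6444*u*v + 1381*v^2 + 585), Gamma_vuu = 12285/(7524*u^2 - 6444*u*v + 1381*v^2 + 585), Gamma_vuv = (23400*u - 10530*v)/(7524*u^2 - 6444*u*v + 1381*v^2 + 585), Gamma_vvv = (30240*u^2 - 27528*u*v - 3222*u + 6264*v^2 + 1381*v)/(7524*u^2 - 6444*u*v + 1381*v^2 + 585)

E = 65/16; F = -(29/12)*v + (21/4)*u; G = 1/4 + (73/36)*v^2 - 9*u*v + 10*u^2
Gamma^k_ij = (1/2) g^{kl} (d_i g_jl + d_j g_il - d_l g_ij), with g^inv = (1/(EG-F^2)) [[G, -F], [-F, E]]
first partials: E_u = 0, E_v = 0, F_u = 21/4, F_v = -29/12, G_u = -9*v + 20*u, G_v = (73/18)*v - 9*u
D = EG - F^2 = 65/64 + (1381/576)*v^2 - (179/16)*u*v + (209/16)*u^2
expanded: Gamma^u_uu = (G E_u - 2F F_u + F E_v)/(2D), Gamma^u_uv = (G E_v - F G_u)/(2D), Gamma^u_vv = (2G F_v - G G_u - F G_v)/(2D), Gamma^v_uu = (2E F_u - E E_v - F E_u)/(2D), Gamma^v_uv = (E G_u - F E_v)/(2D), Gamma^v_vv = (E G_v - 2F F_v + F G_u)/(2D); substitute and cancel common factors


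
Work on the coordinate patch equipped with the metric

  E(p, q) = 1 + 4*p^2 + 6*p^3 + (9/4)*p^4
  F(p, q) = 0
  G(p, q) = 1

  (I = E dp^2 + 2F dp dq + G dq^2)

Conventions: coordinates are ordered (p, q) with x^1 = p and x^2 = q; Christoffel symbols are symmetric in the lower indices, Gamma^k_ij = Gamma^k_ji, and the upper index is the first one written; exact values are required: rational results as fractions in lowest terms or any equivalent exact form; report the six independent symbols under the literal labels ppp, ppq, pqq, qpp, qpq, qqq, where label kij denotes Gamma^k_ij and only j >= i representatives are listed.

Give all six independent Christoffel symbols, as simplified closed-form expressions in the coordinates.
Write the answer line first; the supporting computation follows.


Answer: Gamma_ppp = (18*p^3 + 36*p^2 + 16*p)/(9*p^4 + 24*p^3 + 16*p^2 + 4), Gamma_ppq = 0, Gamma_pqq = 0, Gamma_qpp = 0, Gamma_qpq = 0, Gamma_qqq = 0

E = 1 + 4*p^2 + 6*p^3 + (9/4)*p^4; F = 0; G = 1
Gamma^k_ij = (1/2) g^{kl} (d_i g_jl + d_j g_il - d_l g_ij), with g^inv = (1/(EG-F^2)) [[G, -F], [-F, E]]
first partials: E_p = 8*p + 18*p^2 + 9*p^3, E_q = 0, F_p = 0, F_q = 0, G_p = 0, G_q = 0
D = EG - F^2 = 1 + 4*p^2 + 6*p^3 + (9/4)*p^4
expanded: Gamma^p_pp = (G E_p - 2F F_p + F E_q)/(2D), Gamma^p_pq = (G E_q - F G_p)/(2D), Gamma^p_qq = (2G F_q - G G_p - F G_q)/(2D), Gamma^q_pp = (2E F_p - E E_q - F E_p)/(2D), Gamma^q_pq = (E G_p - F E_q)/(2D), Gamma^q_qq = (E G_q - 2F F_q + F G_p)/(2D); substitute and cancel common factors


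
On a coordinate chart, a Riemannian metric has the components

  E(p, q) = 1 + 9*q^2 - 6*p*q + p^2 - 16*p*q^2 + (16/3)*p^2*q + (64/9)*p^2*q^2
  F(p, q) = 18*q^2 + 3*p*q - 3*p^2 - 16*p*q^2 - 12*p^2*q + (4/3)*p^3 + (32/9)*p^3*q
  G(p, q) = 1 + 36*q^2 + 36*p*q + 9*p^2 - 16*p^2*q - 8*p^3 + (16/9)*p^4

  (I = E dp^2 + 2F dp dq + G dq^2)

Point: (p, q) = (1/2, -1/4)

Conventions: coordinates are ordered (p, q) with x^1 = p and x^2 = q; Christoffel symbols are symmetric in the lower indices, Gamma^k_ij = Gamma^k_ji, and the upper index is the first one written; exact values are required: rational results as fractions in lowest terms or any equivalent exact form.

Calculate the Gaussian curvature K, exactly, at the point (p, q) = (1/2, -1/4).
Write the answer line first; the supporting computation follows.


Answer: K = -99072/78961

E = 265/144, F = 11/36, G = 10/9, EG - F^2 = 281/144 at the point
E_p = 11/18, E_q = -55/18, F_p = -17/12, F_q = -109/18, G_p = -10/9, G_q = -4
E_qq = 50/9, F_pq = 5/3, G_pp = 22/3
Evaluate Brioschi's two determinant matrices M1, M2 and divide by (EG - F^2)^2.
M1 = [[-E_qq/2 + F_pq - G_pp/2, E_p/2, F_p - E_q/2], [F_q - G_p/2, E, F], [G_q/2, F, G]] = [[-43/9, 11/36, 1/9], [-11/2, 265/144, 11/36], [-2, 11/36, 10/9]]; det M1 = -9617/1296
M2 = [[0, E_q/2, G_p/2], [E_q/2, E, F], [G_p/2, F, G]] = [[0, -55/36, -5/9], [-55/36, 265/144, 11/36], [-5/9, 11/36, 10/9]]; det M2 = -3425/1296
det M1 - det M2 = -43/9; K = -43/9 / (281/144)^2 = -99072/78961


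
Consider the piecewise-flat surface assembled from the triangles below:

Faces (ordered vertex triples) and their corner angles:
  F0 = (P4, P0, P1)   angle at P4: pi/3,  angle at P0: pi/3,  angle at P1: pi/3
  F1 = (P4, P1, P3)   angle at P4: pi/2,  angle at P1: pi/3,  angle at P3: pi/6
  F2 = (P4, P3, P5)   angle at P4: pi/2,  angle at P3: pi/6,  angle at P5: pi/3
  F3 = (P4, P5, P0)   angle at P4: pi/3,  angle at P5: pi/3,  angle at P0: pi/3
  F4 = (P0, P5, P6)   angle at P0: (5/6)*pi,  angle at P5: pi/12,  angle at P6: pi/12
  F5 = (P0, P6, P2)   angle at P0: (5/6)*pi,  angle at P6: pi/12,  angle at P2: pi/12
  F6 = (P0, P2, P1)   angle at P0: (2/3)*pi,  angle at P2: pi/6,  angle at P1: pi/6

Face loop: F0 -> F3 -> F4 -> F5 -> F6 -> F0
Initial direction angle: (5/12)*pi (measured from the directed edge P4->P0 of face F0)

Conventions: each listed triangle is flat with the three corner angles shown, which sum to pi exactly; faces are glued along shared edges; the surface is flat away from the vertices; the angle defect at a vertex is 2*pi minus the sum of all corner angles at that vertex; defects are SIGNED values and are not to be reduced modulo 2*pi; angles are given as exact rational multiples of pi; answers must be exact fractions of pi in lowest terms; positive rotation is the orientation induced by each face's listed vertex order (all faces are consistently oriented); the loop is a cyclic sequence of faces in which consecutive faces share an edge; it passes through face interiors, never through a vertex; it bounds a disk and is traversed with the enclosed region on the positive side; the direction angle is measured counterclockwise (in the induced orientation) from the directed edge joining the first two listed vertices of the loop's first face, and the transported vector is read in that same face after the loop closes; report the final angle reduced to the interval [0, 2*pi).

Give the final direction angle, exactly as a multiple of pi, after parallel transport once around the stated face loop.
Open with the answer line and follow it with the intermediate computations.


Answer: final direction angle = (17/12)*pi

enclosed vertex P0: corner angles sum to 3*pi, defect = 2*pi - 3*pi = -pi
final direction = starting direction + enclosed defect total, reduced mod 2*pi (induced orientation)
final angle = (5/12)*pi - pi = (17/12)*pi (mod 2*pi)


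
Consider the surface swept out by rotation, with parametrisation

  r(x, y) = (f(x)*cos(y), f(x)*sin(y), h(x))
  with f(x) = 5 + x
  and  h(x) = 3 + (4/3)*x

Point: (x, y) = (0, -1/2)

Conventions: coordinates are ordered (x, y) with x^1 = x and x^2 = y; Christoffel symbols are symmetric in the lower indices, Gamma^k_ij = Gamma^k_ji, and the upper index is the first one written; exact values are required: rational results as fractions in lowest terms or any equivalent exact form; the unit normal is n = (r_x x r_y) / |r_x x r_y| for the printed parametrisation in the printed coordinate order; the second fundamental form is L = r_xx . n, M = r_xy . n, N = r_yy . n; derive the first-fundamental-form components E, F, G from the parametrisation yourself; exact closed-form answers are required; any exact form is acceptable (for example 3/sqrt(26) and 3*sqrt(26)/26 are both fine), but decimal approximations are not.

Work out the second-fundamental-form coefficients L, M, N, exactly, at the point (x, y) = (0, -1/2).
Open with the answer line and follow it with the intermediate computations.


Answer: L = 0, M = 0, N = 4

f = 5, f' = 1, f'' = 0, h' = 4/3, h'' = 0
E = 25/9, F = 0, G = 25; answer radicand W^2 = 25/9
unnormalised second-form numerators: l = 0, m = 0, n = 20/3; L = l/sqrt(25/9), and similarly M = m/sqrt(W^2), N = n/sqrt(W^2)


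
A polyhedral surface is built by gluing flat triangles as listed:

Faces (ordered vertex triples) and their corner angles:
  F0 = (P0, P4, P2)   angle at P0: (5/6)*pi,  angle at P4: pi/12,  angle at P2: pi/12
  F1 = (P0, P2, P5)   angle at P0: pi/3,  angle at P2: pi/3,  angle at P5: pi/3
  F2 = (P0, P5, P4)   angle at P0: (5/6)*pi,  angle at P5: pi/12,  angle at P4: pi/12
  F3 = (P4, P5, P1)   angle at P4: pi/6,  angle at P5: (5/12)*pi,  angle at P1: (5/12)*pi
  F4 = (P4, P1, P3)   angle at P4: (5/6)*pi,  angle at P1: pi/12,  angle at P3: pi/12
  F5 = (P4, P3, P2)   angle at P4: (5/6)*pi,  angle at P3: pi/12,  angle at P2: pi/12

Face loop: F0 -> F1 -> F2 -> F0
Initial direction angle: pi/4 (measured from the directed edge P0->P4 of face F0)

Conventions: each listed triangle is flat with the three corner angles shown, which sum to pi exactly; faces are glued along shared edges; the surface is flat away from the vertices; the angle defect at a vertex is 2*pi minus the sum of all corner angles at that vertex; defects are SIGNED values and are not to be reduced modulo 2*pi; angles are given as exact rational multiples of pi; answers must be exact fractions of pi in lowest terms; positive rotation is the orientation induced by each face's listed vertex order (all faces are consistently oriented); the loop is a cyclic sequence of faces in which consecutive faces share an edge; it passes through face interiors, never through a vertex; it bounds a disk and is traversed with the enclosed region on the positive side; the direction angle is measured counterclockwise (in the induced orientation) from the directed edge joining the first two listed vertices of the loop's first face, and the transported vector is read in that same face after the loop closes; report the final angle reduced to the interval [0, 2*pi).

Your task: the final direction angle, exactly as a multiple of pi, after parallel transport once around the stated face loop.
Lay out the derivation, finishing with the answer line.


enclosed vertex P0: corner angles sum to 2*pi, defect = 2*pi - 2*pi = 0
by Gauss-Bonnet the loop rotates the vector by the enclosed defect sum (positive orientation, mod 2*pi)
final angle = pi/4 + 0 = pi/4 (mod 2*pi)

Answer: final direction angle = pi/4


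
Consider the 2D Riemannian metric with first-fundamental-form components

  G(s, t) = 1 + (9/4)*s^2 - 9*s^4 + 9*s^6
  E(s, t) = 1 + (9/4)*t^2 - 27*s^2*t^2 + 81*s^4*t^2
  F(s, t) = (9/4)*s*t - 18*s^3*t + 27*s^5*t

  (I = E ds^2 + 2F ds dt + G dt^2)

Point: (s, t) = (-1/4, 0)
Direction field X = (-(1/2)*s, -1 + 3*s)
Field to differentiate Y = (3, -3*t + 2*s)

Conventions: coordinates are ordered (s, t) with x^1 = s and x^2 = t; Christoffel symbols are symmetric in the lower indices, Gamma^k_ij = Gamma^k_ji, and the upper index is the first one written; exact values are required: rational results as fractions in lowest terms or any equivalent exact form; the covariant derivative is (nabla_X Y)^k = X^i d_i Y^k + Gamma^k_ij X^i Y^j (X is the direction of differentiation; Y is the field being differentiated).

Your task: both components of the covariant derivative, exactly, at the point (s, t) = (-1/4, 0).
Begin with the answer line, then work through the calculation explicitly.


Answer: (nabla_X Y)^s = 0, (nabla_X Y)^t = 126589/18148

E = 1, F = 0, G = 4537/4096 at the point
E_s = 0, E_t = 0, F_s = 0, F_t = -315/1024, G_s = -315/512, G_t = 0
EG - F^2 = 4537/4096;  g^inv = (4096/4537) * [[4537/4096, 0], [0, 1]]
first-kind symbols [ij,l] = (1/2)(d_i g_jl + d_j g_il - d_l g_ij): [ss,s] = E_s/2 = 0, [ss,t] = F_s - E_t/2 = 0, [st,s] = E_t/2 = 0, [st,t] = G_s/2 = -315/1024, [tt,s] = F_t - G_s/2 = 0, [tt,t] = G_t/2 = 0
Gamma^s_ij = (G*[ij,s] - F*[ij,t])/(EG - F^2), Gamma^t_ij = (E*[ij,t] - F*[ij,s])/(EG - F^2)
Gamma_sss = 0, Gamma_sst = 0, Gamma_stt = 0, Gamma_tss = 0, Gamma_tst = -1260/4537, Gamma_ttt = 0
X = (1/8, -7/4), Y = (3, -1/2) at the point


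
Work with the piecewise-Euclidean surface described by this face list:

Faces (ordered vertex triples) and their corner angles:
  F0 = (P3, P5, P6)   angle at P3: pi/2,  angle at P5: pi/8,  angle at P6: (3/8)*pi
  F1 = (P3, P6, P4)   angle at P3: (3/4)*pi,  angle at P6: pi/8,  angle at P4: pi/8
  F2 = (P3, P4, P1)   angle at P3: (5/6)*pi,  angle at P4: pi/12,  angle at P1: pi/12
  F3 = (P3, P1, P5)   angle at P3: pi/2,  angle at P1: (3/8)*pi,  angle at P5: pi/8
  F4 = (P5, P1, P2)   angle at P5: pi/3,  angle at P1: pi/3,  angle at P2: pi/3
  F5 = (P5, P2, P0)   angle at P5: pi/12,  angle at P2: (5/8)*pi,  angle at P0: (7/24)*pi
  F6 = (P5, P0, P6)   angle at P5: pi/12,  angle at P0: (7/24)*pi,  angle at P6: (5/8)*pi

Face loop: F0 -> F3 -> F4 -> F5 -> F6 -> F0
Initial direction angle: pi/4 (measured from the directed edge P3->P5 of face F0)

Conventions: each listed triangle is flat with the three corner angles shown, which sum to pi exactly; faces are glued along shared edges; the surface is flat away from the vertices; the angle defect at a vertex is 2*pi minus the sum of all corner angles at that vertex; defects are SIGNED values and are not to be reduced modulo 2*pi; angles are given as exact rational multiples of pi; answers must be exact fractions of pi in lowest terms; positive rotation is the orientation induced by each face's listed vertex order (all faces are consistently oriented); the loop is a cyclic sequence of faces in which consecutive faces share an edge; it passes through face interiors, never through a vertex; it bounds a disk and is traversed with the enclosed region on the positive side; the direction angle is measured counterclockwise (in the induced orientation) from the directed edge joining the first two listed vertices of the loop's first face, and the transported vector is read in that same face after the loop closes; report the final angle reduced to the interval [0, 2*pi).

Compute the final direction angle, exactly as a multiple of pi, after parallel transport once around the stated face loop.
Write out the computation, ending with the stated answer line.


enclosed vertex P5: corner angles sum to (3/4)*pi, defect = 2*pi - (3/4)*pi = (5/4)*pi
holonomy = initial angle + sum of enclosed defects (mod 2*pi), positive in the induced orientation
final angle = pi/4 + (5/4)*pi = (3/2)*pi (mod 2*pi)

Answer: final direction angle = (3/2)*pi


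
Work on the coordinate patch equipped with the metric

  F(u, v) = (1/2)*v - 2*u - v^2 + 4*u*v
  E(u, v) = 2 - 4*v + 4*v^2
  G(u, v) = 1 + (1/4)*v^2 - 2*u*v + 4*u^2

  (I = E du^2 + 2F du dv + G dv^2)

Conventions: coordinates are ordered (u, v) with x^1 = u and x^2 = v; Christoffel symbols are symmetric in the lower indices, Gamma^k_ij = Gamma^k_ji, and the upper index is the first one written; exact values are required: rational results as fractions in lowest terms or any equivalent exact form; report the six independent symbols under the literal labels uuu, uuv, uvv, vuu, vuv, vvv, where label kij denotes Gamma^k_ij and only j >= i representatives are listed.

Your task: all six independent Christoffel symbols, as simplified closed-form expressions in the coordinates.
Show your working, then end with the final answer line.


E = 2 - 4*v + 4*v^2; F = (1/2)*v - 2*u - v^2 + 4*u*v; G = 1 + (1/4)*v^2 - 2*u*v + 4*u^2
Gamma^k_ij = (1/2) g^{kl} (d_i g_jl + d_j g_il - d_l g_ij), with g^inv = (1/(EG-F^2)) [[G, -F], [-F, E]]
first partials: E_u = 0, E_v = -4 + 8*v, F_u = -2 + 4*v, F_v = 1/2 - 2*v + 4*u, G_u = -2*v + 8*u, G_v = (1/2)*v - 2*u
D = EG - F^2 = 2 - 4*v + (17/4)*v^2 - 2*u*v + 4*u^2
expanded: Gamma^u_uu = (G E_u - 2F F_u + F E_v)/(2D), Gamma^u_uv = (G E_v - F G_u)/(2D), Gamma^u_vv = (2G F_v - G G_u - F G_v)/(2D), Gamma^v_uu = (2E F_u - E E_v - F E_u)/(2D), Gamma^v_uv = (E G_u - F E_v)/(2D), Gamma^v_vv = (E G_v - 2F F_v + F G_u)/(2D); substitute and cancel common factors

Answer: Gamma_uuu = 0, Gamma_uuv = (16*v - 8)/(16*u^2 - 8*u*v + 17*v^2 - 16*v + 8), Gamma_uvv = (2 - 4*v)/(16*u^2 - 8*u*v + 17*v^2 - 16*v + 8), Gamma_vuu = 0, Gamma_vuv = (16*u - 4*v)/(16*u^2 - 8*u*v + 17*v^2 - 16*v + 8), Gamma_vvv = (-4*u + v)/(16*u^2 - 8*u*v + 17*v^2 - 16*v + 8)


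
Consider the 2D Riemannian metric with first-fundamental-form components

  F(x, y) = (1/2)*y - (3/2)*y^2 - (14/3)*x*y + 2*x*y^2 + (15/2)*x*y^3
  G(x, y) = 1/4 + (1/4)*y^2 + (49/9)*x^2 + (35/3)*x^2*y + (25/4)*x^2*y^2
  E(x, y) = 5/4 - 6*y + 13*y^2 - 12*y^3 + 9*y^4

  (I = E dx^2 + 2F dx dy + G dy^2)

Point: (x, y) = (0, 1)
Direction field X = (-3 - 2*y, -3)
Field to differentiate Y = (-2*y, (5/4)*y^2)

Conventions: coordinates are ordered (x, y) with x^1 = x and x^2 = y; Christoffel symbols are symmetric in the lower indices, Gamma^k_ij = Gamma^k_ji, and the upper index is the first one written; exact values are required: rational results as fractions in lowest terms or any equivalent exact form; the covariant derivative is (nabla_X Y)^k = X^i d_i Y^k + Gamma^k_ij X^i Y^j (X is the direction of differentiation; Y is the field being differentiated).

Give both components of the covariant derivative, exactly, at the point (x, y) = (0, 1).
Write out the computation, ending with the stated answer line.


E = 21/4, F = -1, G = 1/2 at the point
E_x = 0, E_y = 20, F_x = 29/6, F_y = -5/2, G_x = 0, G_y = 1/2
EG - F^2 = 13/8;  g^inv = (8/13) * [[1/2, 1], [1, 21/4]]
first-kind symbols [ij,l] = (1/2)(d_i g_jl + d_j g_il - d_l g_ij): [xx,x] = E_x/2 = 0, [xx,y] = F_x - E_y/2 = -31/6, [xy,x] = E_y/2 = 10, [xy,y] = G_x/2 = 0, [yy,x] = F_y - G_x/2 = -5/2, [yy,y] = G_y/2 = 1/4
Gamma^x_ij = (G*[ij,x] - F*[ij,y])/(EG - F^2), Gamma^y_ij = (E*[ij,y] - F*[ij,x])/(EG - F^2)
Gamma_xxx = -124/39, Gamma_xxy = 40/13, Gamma_xyy = -8/13, Gamma_yxx = -217/13, Gamma_yxy = 80/13, Gamma_yyy = -19/26
X = (-5, -3), Y = (-2, 5/4) at the point

Answer: (nabla_X Y)^x = -946/39, (nabla_X Y)^y = -18015/104


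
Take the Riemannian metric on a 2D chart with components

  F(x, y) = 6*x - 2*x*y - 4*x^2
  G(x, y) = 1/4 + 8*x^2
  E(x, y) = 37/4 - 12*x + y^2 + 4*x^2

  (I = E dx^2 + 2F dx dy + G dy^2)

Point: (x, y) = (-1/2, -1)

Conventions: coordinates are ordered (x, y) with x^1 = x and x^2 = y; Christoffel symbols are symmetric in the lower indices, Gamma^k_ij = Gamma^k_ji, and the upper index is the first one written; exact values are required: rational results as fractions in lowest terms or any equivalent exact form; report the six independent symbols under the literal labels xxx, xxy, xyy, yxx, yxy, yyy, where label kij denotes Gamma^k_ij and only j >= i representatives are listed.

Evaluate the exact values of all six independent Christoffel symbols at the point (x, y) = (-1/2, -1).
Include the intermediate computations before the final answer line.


E = 69/4, F = -5, G = 9/4 at the point
E_x = -16, E_y = -2, F_x = 12, F_y = 1, G_x = -8, G_y = 0
EG - F^2 = 221/16;  g^inv = (16/221) * [[9/4, 5], [5, 69/4]]
first-kind symbols [ij,l] = (1/2)(d_i g_jl + d_j g_il - d_l g_ij): [xx,x] = E_x/2 = -8, [xx,y] = F_x - E_y/2 = 13, [xy,x] = E_y/2 = -1, [xy,y] = G_x/2 = -4, [yy,x] = F_y - G_x/2 = 5, [yy,y] = G_y/2 = 0
Gamma^x_ij = (G*[ij,x] - F*[ij,y])/(EG - F^2), Gamma^y_ij = (E*[ij,y] - F*[ij,x])/(EG - F^2)

Answer: Gamma_xxx = 752/221, Gamma_xxy = -356/221, Gamma_xyy = 180/221, Gamma_yxx = 2948/221, Gamma_yxy = -1184/221, Gamma_yyy = 400/221


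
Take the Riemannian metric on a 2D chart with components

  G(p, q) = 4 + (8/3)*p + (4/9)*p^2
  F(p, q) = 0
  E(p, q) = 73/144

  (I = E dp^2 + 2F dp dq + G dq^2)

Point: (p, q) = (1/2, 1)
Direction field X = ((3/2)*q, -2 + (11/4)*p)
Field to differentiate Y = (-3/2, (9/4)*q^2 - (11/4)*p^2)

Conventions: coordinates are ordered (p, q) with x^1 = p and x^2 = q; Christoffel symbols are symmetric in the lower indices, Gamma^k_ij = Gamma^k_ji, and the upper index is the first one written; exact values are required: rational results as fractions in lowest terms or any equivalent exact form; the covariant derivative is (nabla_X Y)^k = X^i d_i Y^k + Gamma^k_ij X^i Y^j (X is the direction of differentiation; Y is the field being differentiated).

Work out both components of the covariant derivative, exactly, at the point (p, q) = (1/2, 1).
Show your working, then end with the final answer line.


E = 73/144, F = 0, G = 49/9 at the point
E_p = 0, E_q = 0, F_p = 0, F_q = 0, G_p = 28/9, G_q = 0
EG - F^2 = 3577/1296;  g^inv = (1296/3577) * [[49/9, 0], [0, 73/144]]
first-kind symbols [ij,l] = (1/2)(d_i g_jl + d_j g_il - d_l g_ij): [pp,p] = E_p/2 = 0, [pp,q] = F_p - E_q/2 = 0, [pq,p] = E_q/2 = 0, [pq,q] = G_p/2 = 14/9, [qq,p] = F_q - G_p/2 = -14/9, [qq,q] = G_q/2 = 0
Gamma^p_ij = (G*[ij,p] - F*[ij,q])/(EG - F^2), Gamma^q_ij = (E*[ij,q] - F*[ij,p])/(EG - F^2)
Gamma_ppp = 0, Gamma_ppq = 0, Gamma_pqq = -224/73, Gamma_qpp = 0, Gamma_qpq = 2/7, Gamma_qqq = 0
X = (3/2, -5/8), Y = (-3/2, 25/16) at the point

Answer: (nabla_X Y)^p = 875/292, (nabla_X Y)^q = -6


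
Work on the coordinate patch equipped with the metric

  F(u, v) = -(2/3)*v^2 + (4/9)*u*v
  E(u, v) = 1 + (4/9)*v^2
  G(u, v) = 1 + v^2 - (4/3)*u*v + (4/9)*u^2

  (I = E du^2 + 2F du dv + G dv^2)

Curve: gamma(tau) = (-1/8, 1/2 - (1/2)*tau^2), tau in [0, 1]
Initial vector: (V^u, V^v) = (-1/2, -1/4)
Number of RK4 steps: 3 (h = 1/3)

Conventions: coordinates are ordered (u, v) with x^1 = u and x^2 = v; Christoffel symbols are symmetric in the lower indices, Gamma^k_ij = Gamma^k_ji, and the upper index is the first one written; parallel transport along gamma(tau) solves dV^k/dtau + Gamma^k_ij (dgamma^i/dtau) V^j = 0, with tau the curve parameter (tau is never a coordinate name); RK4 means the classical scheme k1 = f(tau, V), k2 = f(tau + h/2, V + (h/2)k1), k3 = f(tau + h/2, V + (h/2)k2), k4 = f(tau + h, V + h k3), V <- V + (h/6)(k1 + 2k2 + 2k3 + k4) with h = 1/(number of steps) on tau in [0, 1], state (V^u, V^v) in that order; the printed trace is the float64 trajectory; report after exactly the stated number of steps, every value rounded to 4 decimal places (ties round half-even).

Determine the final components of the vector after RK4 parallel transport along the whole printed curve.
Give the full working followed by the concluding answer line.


gamma'(tau) = (0, -tau); f(tau, V)^k = -Gamma^k_ij(gamma(tau)) gamma'^i(tau) V^j; h = 1/3; intermediate values shown to 6 dp
curve data and Christoffel symbols at the stage parameters:
  tau = 0.000000: gamma = (-0.125000, 0.500000), gamma' = (0.000000, 0.000000); Gamma_uuu = 0.000000, Gamma_uuv = 0.153110, Gamma_uvv = -0.229665, Gamma_vuu = 0.000000, Gamma_vuv = -0.267943, Gamma_vvv = 0.401914
  tau = 0.166667: gamma = (-0.125000, 0.486111), gamma' = (0.000000, -0.166667); Gamma_uuu = 0.000000, Gamma_uuv = 0.151158, Gamma_uvv = -0.226738, Gamma_vuu = 0.000000, Gamma_vuv = -0.265607, Gamma_vvv = 0.398410
  tau = 0.333333: gamma = (-0.125000, 0.444444), gamma' = (0.000000, -0.333333); Gamma_uuu = 0.000000, Gamma_uuv = 0.144569, Gamma_uvv = -0.216854, Gamma_vuu = 0.000000, Gamma_vuv = -0.257514, Gamma_vvv = 0.386271
  tau = 0.500000: gamma = (-0.125000, 0.375000), gamma' = (0.000000, -0.500000); Gamma_uuu = 0.000000, Gamma_uuv = 0.130969, Gamma_uvv = -0.196453, Gamma_vuu = 0.000000, Gamma_vuv = -0.240109, Gamma_vvv = 0.360164
  tau = 0.666667: gamma = (-0.125000, 0.277778), gamma' = (0.000000, -0.666667); Gamma_uuu = 0.000000, Gamma_uuv = 0.105999, Gamma_uvv = -0.158999, Gamma_vuu = 0.000000, Gamma_vuv = -0.206699, Gamma_vvv = 0.310048
  tau = 0.833333: gamma = (-0.125000, 0.152778), gamma' = (0.000000, -0.833333); Gamma_uuu = 0.000000, Gamma_uuv = 0.063690, Gamma_uvv = -0.095535, Gamma_vuu = 0.000000, Gamma_vuv = -0.147645, Gamma_vvv = 0.221467
  tau = 1.000000: gamma = (-0.125000, 0.000000), gamma' = (0.000000, -1.000000); Gamma_uuu = 0.000000, Gamma_uuv = 0.000000, Gamma_uvv = 0.000000, Gamma_vuu = 0.000000, Gamma_vuv = -0.055172, Gamma_vvv = 0.082759
step 0: V^u = -0.5000, V^v = -0.2500
step 1: k1 = (0.000000, 0.000000), k2 = (-0.003149, 0.005533), k3 = (-0.003197, 0.005618), k4 = (-0.006210, 0.011062); V <- V + (h/6)(k1 + 2k2 + 2k3 + k4): V^u = -0.5011, V^v = -0.2481
step 2: k1 = (-0.006208, 0.011059), k2 = (-0.008685, 0.015923), k3 = (-0.008792, 0.016118), k4 = (-0.009881, 0.019267); V <- V + (h/6)(k1 + 2k2 + 2k3 + k4): V^u = -0.5039, V^v = -0.2429
step 3: k1 = (-0.009860, 0.019228), k2 = (-0.007748, 0.017961), k3 = (-0.007713, 0.017879), k4 = (0.000000, 0.008333); V <- V + (h/6)(k1 + 2k2 + 2k3 + k4): V^u = -0.5062, V^v = -0.2374

Answer: V^u = -0.5062, V^v = -0.2374


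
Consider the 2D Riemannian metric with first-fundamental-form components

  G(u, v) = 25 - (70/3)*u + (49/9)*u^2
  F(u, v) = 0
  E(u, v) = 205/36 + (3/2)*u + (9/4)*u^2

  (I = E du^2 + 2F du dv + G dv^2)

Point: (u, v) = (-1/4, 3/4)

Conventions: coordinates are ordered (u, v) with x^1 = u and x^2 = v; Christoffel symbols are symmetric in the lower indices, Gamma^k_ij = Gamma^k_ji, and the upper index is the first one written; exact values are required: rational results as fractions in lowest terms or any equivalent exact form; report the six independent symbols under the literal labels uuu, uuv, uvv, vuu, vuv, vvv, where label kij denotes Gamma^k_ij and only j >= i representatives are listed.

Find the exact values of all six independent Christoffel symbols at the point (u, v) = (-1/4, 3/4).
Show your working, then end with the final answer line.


E = 3145/576, F = 0, G = 4489/144 at the point
E_u = 3/8, E_v = 0, F_u = 0, F_v = 0, G_u = -469/18, G_v = 0
EG - F^2 = 14117905/82944;  g^inv = (82944/14117905) * [[4489/144, 0], [0, 3145/576]]
first-kind symbols [ij,l] = (1/2)(d_i g_jl + d_j g_il - d_l g_ij): [uu,u] = E_u/2 = 3/16, [uu,v] = F_u - E_v/2 = 0, [uv,u] = E_v/2 = 0, [uv,v] = G_u/2 = -469/36, [vv,u] = F_v - G_u/2 = 469/36, [vv,v] = G_v/2 = 0
Gamma^u_ij = (G*[ij,u] - F*[ij,v])/(EG - F^2), Gamma^v_ij = (E*[ij,v] - F*[ij,u])/(EG - F^2)

Answer: Gamma_uuu = 108/3145, Gamma_uuv = 0, Gamma_uvv = 7504/3145, Gamma_vuu = 0, Gamma_vuv = -28/67, Gamma_vvv = 0


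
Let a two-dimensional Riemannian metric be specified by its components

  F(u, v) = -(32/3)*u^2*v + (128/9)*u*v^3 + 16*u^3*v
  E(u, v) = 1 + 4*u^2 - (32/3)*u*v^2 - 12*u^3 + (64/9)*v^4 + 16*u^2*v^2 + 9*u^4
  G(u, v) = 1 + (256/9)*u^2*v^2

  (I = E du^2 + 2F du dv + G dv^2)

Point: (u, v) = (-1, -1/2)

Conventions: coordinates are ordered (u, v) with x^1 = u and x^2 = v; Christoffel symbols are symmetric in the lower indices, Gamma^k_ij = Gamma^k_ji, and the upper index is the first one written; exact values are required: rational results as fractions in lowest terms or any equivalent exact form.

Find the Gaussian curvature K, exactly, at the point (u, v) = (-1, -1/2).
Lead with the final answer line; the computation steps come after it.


Answer: K = 720/32761

E = 298/9, F = 136/9, G = 73/9, EG - F^2 = 362/9 at the point
E_u = -272/3, E_v = -272/9, F_u = -328/9, F_v = -112/3, G_u = -128/9, G_v = -256/9
E_vv = 224/3, F_uv = 80, G_uu = 128/9
The intrinsic route: Brioschi's K = (det M1 - det M2)/(EG - F^2)^2.
M1 = [[-E_vv/2 + F_uv - G_uu/2, E_u/2, F_u - E_v/2], [F_v - G_u/2, E, F], [G_v/2, F, G]] = [[320/9, -136/3, -64/3], [-272/9, 298/9, 136/9], [-128/9, 136/9, 73/9]]; det M1 = -19712/81
M2 = [[0, E_v/2, G_u/2], [E_v/2, E, F], [G_u/2, F, G]] = [[0, -136/9, -64/9], [-136/9, 298/9, 136/9], [-64/9, 136/9, 73/9]]; det M2 = -22592/81
det M1 - det M2 = 320/9; K = 320/9 / (362/9)^2 = 720/32761


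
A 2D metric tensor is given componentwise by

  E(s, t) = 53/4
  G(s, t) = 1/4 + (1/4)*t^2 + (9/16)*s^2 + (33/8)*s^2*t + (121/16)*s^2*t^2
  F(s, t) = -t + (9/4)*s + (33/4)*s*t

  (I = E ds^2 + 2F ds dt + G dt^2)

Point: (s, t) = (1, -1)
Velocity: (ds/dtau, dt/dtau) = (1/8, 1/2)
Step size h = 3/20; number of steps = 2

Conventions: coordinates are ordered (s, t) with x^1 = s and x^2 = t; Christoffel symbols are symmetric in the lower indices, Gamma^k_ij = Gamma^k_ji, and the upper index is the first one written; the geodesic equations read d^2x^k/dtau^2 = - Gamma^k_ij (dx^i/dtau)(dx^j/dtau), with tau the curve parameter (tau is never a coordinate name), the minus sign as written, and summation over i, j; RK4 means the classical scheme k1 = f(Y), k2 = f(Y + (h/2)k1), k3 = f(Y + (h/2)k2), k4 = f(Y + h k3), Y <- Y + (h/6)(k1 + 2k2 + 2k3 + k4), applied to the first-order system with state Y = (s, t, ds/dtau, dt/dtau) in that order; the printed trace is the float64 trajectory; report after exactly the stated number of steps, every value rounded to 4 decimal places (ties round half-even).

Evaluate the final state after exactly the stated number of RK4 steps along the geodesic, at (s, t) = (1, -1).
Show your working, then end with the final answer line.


f(Y) = (ds/dtau, dt/dtau, -Gamma^s_ij Y'^i Y'^j, -Gamma^t_ij Y'^i Y'^j) with the Gammas evaluated at the stage position; h = 0.150000; intermediate values shown to 6 dp
step 0: s = 1.0000, t = -1.0000, ds/dtau = 0.1250, dt/dtau = 0.5000
step 1:
  k1: at (s, t) = (1.000000, -1.000000), (ds/dtau, dt/dtau) = (0.125000, 0.500000); Gamma_sss = -0.866426, Gamma_sst = 0.577617, Gamma_stt = -0.407942, Gamma_tss = -2.296029, Gamma_tst = 1.530686, Gamma_ttt = -1.731047; k1 = (0.125000, 0.500000, 0.043321, 0.277301)
  k2: at (s, t) = (1.009375, -0.962500), (ds/dtau, dt/dtau) = (0.128249, 0.520798); Gamma_sss = -0.847859, Gamma_sst = 0.541120, Gamma_stt = -0.350100, Gamma_tss = -2.349512, Gamma_tst = 1.499504, Gamma_ttt = -1.743041; k2 = (0.128249, 0.520798, 0.036618, 0.311100)
  k3: at (s, t) = (1.009619, -0.960940), (ds/dtau, dt/dtau) = (0.127746, 0.523333); Gamma_sss = -0.847069, Gamma_sst = 0.539524, Gamma_stt = -0.347621, Gamma_tss = -2.352265, Gamma_tst = 1.498228, Gamma_ttt = -1.743503; k3 = (0.127746, 0.523333, 0.036890, 0.315568)
  k4: at (s, t) = (1.019162, -0.921500), (ds/dtau, dt/dtau) = (0.130534, 0.547335); Gamma_sss = -0.825855, Gamma_sst = 0.500554, Gamma_stt = -0.287782, Gamma_tss = -2.413750, Gamma_tst = 1.462984, Gamma_ttt = -1.759613; k4 = (0.130534, 0.547335, 0.028759, 0.359218)
  Y <- Y + (h/6)(k1 + 2k2 + 2k3 + k4): s = 1.0192, t = -0.9216, ds/dtau = 0.1305, dt/dtau = 0.5472
step 2:
  k1: at (s, t) = (1.019188, -0.921610), (ds/dtau, dt/dtau) = (0.130477, 0.547246); Gamma_sss = -0.825913, Gamma_sst = 0.500687, Gamma_stt = -0.287977, Gamma_tss = -2.413410, Gamma_tst = 1.463064, Gamma_ttt = -1.759601; k1 = (0.130477, 0.547246, 0.028802, 0.359114)
  k2: at (s, t) = (1.028974, -0.880567), (ds/dtau, dt/dtau) = (0.132638, 0.574180); Gamma_sss = -0.801755, Gamma_sst = 0.459670, Gamma_stt = -0.226865, Gamma_tss = -2.482415, Gamma_tst = 1.423243, Gamma_ttt = -1.780607; k2 = (0.132638, 0.574180, 0.018884, 0.413925)
  k3: at (s, t) = (1.029136, -0.878547), (ds/dtau, dt/dtau) = (0.131894, 0.578291); Gamma_sss = -0.800522, Gamma_sst = 0.457510, Gamma_stt = -0.223731, Gamma_tss = -2.486919, Gamma_tst = 1.421310, Gamma_ttt = -1.781530; k3 = (0.131894, 0.578291, 0.018955, 0.422227)
  k4: at (s, t) = (1.038972, -0.834866), (ds/dtau, dt/dtau) = (0.133321, 0.610580); Gamma_sss = -0.771904, Gamma_sst = 0.413259, Gamma_stt = -0.159862, Gamma_tss = -2.567509, Gamma_tst = 1.374584, Gamma_ttt = -1.809154; k4 = (0.133321, 0.610580, 0.006037, 0.496313)
  Y <- Y + (h/6)(k1 + 2k2 + 2k3 + k4): s = 1.0390, t = -0.8350, ds/dtau = 0.1332, dt/dtau = 0.6104

Answer: s = 1.0390, t = -0.8350, ds/dtau = 0.1332, dt/dtau = 0.6104


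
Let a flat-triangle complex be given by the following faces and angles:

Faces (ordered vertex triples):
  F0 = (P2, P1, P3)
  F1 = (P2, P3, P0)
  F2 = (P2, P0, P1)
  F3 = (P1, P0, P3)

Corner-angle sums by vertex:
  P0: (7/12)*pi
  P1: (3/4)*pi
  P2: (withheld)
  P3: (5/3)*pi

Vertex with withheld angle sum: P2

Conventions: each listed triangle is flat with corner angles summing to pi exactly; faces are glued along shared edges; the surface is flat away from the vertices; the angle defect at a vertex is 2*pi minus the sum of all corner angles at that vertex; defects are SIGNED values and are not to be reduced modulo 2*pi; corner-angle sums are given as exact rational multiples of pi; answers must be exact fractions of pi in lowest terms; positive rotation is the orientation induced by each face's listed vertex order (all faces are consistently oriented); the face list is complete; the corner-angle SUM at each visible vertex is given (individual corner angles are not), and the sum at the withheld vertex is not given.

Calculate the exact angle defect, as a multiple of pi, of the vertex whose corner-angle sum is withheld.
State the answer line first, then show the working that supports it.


Answer: defect(P2) = pi

V = 4, E = 6, F = 4; chi = V - E + F = 2
Gauss-Bonnet: total defect = 2*pi*chi = 4*pi; visible defects sum to 3*pi


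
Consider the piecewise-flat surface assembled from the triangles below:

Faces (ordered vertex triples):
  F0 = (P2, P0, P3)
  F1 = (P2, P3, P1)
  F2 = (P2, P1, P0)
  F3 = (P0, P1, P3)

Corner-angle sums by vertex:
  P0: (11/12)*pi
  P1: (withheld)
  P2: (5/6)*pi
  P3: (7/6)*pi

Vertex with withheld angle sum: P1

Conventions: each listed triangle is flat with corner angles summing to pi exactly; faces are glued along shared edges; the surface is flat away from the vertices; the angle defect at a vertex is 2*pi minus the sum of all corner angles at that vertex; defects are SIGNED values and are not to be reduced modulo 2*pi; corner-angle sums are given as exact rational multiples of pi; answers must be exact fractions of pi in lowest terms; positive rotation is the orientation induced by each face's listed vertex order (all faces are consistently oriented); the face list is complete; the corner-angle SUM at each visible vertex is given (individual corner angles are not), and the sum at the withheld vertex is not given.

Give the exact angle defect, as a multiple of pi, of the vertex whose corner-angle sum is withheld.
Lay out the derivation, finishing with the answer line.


V = 4, E = 6, F = 4; chi = V - E + F = 2
Gauss-Bonnet: total defect = 2*pi*chi = 4*pi; visible defects sum to (37/12)*pi

Answer: defect(P1) = (11/12)*pi


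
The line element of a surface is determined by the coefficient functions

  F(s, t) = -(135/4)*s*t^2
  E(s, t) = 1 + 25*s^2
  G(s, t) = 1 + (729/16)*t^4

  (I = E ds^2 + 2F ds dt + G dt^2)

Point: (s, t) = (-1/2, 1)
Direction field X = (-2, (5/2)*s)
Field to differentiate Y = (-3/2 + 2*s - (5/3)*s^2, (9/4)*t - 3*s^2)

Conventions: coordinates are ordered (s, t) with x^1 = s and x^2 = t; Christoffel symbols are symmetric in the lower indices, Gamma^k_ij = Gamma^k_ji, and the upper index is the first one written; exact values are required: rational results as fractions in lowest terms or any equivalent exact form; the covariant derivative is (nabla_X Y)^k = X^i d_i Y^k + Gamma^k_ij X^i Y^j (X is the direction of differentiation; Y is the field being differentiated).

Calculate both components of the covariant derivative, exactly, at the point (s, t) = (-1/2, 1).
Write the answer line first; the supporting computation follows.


Answer: (nabla_X Y)^s = -10051/1014, (nabla_X Y)^t = -42657/2704

E = 29/4, F = 135/8, G = 745/16 at the point
E_s = -25, E_t = 0, F_s = -135/4, F_t = 135/4, G_s = 0, G_t = 729/4
EG - F^2 = 845/16;  g^inv = (16/845) * [[745/16, -135/8], [-135/8, 29/4]]
first-kind symbols [ij,l] = (1/2)(d_i g_jl + d_j g_il - d_l g_ij): [ss,s] = E_s/2 = -25/2, [ss,t] = F_s - E_t/2 = -135/4, [st,s] = E_t/2 = 0, [st,t] = G_s/2 = 0, [tt,s] = F_t - G_s/2 = 135/4, [tt,t] = G_t/2 = 729/8
Gamma^s_ij = (G*[ij,s] - F*[ij,t])/(EG - F^2), Gamma^t_ij = (E*[ij,t] - F*[ij,s])/(EG - F^2)
Gamma_sss = -40/169, Gamma_sst = 0, Gamma_stt = 108/169, Gamma_tss = -108/169, Gamma_tst = 0, Gamma_ttt = 1458/845
X = (-2, -5/4), Y = (-35/12, 3/2) at the point


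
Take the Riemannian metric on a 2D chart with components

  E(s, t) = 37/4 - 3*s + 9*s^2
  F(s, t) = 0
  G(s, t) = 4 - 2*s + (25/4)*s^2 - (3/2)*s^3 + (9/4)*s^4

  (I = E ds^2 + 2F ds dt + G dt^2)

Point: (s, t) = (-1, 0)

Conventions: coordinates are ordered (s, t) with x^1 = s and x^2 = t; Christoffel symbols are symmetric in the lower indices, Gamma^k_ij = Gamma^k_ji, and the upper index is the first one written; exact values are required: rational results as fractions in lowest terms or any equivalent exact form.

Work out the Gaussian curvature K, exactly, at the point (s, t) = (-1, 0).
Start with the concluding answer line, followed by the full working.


Answer: K = -108/7225

E = 85/4, F = 0, G = 16, EG - F^2 = 340 at the point
E_s = -21, E_t = 0, F_s = 0, F_t = 0, G_s = -28, G_t = 0
E_tt = 0, F_st = 0, G_ss = 97/2
K follows from Brioschi's formula, (det M1 - det M2)/(EG - F^2)^2.
M1 = [[-E_tt/2 + F_st - G_ss/2, E_s/2, F_s - E_t/2], [F_t - G_s/2, E, F], [G_t/2, F, G]] = [[-97/4, -21/2, 0], [14, 85/4, 0], [0, 0, 16]]; det M1 = -5893
M2 = [[0, E_t/2, G_s/2], [E_t/2, E, F], [G_s/2, F, G]] = [[0, 0, -14], [0, 85/4, 0], [-14, 0, 16]]; det M2 = -4165
det M1 - det M2 = -1728; K = -1728 / (340)^2 = -108/7225


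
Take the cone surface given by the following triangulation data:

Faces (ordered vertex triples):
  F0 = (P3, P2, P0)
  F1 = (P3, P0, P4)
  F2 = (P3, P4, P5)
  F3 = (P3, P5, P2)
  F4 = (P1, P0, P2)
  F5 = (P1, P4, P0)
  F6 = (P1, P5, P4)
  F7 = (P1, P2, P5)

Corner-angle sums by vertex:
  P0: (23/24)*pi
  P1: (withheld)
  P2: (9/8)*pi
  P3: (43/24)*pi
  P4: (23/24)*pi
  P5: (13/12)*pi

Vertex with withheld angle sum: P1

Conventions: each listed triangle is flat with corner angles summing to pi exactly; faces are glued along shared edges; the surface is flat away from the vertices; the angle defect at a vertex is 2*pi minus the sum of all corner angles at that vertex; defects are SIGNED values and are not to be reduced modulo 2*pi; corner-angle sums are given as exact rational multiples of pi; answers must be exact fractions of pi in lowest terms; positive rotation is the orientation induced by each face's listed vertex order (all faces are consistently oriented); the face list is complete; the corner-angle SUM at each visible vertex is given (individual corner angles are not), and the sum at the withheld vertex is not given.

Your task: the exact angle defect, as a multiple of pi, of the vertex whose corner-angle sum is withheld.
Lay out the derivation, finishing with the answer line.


V = 6, E = 12, F = 8; chi = V - E + F = 2
Gauss-Bonnet: total defect = 2*pi*chi = 4*pi; visible defects sum to (49/12)*pi

Answer: defect(P1) = -pi/12


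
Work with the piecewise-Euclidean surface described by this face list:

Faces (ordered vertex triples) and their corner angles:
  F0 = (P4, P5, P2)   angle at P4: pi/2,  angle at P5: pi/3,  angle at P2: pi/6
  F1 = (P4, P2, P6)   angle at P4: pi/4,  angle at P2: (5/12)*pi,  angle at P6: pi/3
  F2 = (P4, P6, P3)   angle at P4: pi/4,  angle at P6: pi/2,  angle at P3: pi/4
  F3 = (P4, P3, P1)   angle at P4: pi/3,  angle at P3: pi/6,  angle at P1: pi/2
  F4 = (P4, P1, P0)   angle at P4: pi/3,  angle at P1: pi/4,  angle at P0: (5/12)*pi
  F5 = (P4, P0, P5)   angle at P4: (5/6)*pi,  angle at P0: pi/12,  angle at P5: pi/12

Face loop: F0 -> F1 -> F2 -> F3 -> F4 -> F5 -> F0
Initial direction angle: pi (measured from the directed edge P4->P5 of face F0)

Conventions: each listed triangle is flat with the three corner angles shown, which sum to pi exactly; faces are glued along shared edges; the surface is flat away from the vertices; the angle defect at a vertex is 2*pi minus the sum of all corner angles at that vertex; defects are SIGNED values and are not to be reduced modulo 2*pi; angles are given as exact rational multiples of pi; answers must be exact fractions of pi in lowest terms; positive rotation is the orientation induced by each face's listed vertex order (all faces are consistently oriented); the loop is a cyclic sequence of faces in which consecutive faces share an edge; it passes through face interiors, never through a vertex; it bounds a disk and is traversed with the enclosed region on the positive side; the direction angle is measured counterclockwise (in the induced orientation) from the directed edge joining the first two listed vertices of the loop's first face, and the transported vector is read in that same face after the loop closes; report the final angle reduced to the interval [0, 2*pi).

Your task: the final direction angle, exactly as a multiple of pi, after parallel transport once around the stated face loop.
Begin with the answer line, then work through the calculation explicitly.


Answer: final direction angle = pi/2

enclosed vertex P4: corner angles sum to (5/2)*pi, defect = 2*pi - (5/2)*pi = -pi/2
the final direction is the initial angle plus the enclosed defects, taken mod 2*pi in the induced orientation
final angle = pi - pi/2 = pi/2 (mod 2*pi)
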